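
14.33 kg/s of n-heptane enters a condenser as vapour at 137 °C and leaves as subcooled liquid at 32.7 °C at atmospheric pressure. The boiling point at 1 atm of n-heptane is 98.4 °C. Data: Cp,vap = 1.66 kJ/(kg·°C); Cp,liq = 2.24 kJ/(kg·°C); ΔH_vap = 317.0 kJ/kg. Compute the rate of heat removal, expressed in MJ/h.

Q_c = 27300 MJ/h

vapour 137→98.4 °C: -64.076 kJ/kg
condensation at 98.4 °C: -317 kJ/kg
liquid 98.4→32.7 °C: -147.17 kJ/kg
Δh = -64.076 + -317 + -147.17 = -528.24 kJ/kg
Q = ṁ·Δh = 14.33 kg/s × -528.24 kJ/kg = -7569.7 kJ/s
|Q| = 7569.7 kW = 27251 MJ/h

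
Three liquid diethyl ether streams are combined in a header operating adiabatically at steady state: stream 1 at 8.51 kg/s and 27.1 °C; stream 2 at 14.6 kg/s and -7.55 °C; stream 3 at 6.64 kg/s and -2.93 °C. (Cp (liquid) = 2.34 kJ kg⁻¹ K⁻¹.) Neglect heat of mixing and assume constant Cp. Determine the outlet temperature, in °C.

T_out = 3.39 °C

Energy balance with Q = 0: Σ ṁᵢCp,ᵢ(T_out − Tᵢ) = 0
Σ ṁᵢCp,ᵢTᵢ = 8.51×2.34×27.1 + 14.6×2.34×-7.55 + 6.64×2.34×-2.93 = 236.19
Σ ṁᵢCp,ᵢ = 8.51×2.34 + 14.6×2.34 + 6.64×2.34 = 69.615
T_out = 236.19 / 69.615 = 3.3928 °C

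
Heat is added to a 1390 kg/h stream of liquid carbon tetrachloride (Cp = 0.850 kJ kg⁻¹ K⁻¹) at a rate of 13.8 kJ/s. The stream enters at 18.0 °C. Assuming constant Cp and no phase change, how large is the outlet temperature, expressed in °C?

Q = 13.8 kJ/s = 49680 kJ/h
ΔT = Q/(ṁ·Cp) = 49680/(1390×0.850) = 42.048 K
T_out = 18.0 + 42.048 = 60.048 °C

T_out = 60.0 °C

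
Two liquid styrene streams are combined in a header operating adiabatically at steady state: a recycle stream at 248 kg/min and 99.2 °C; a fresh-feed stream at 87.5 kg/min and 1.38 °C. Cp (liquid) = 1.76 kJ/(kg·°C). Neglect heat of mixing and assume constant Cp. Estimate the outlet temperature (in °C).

Adiabatic, steady state ⇒ Σ ṁᵢCp,ᵢ(T_out − Tᵢ) = 0
T_out = Σ ṁᵢCp,ᵢTᵢ / Σ ṁᵢCp,ᵢ
      = 43511 / 590.48 = 73.688 °C

T_out = 73.7 °C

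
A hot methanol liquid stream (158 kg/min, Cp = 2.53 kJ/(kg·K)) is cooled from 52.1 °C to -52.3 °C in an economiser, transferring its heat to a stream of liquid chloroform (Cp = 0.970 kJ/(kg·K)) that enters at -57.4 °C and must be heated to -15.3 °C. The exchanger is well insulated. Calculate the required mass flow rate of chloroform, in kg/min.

Heat released by hot stream: Q = 158 × 2.53 × (52.1 − -52.3) = 41733 kJ/min
Energy balance on cold side (adiabatic exchanger): Q = ṁ_c·Cp_c·(T_c,out − T_c,in)
ṁ_c = 41733 / [0.970 × (-15.3 − -57.4)] = 1021.9 kg/min

ṁ_c = 1020 kg/min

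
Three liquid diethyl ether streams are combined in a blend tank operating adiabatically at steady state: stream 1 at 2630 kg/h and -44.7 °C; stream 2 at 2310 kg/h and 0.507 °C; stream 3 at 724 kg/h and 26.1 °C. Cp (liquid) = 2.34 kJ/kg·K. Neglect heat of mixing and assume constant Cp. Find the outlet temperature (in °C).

Adiabatic, steady state ⇒ Σ ṁᵢCp,ᵢ(T_out − Tᵢ) = 0
Σ ṁᵢCp,ᵢTᵢ = 2630×2.34×-44.7 + 2310×2.34×0.507 + 724×2.34×26.1 = -228130
Σ ṁᵢCp,ᵢ = 2630×2.34 + 2310×2.34 + 724×2.34 = 13254
T_out = -228130 / 13254 = -17.213 °C

T_out = -17.2 °C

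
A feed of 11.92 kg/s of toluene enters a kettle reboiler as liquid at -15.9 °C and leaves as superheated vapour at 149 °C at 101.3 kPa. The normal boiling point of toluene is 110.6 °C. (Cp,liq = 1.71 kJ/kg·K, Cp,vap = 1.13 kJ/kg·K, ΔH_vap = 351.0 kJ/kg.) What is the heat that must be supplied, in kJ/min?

Q = 437000 kJ/min

liquid -15.9→110.6 °C: 216.31 kJ/kg
vaporisation at 110.6 °C: 351 kJ/kg
vapour 110.6→149 °C: 43.392 kJ/kg
Δh = 216.31 + 351 + 43.392 = 610.71 kJ/kg
Q = ṁ·Δh = 11.92 kg/s × 610.71 kJ/kg = 7279.6 kJ/s
|Q| = 7279.6 kW = 436780 kJ/min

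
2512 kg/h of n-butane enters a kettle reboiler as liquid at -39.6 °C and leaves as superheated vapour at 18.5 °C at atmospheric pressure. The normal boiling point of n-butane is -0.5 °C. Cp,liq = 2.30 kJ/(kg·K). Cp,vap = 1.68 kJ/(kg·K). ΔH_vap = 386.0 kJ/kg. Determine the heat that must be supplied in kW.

Q = 354 kW

liquid -39.6→-0.5 °C: 89.93 kJ/kg
vaporisation at -0.5 °C: 386 kJ/kg
vapour -0.5→18.5 °C: 31.92 kJ/kg
Δh = 89.93 + 386 + 31.92 = 507.85 kJ/kg
Q = ṁ·Δh = 2512 kg/h × 507.85 kJ/kg = 1.2757e+06 kJ/h
|Q| = 354.37 kW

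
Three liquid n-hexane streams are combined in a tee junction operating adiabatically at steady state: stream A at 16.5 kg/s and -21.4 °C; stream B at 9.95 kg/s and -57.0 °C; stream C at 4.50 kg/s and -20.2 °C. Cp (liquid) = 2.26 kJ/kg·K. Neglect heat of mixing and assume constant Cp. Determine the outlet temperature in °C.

Adiabatic, steady state ⇒ Σ ṁᵢCp,ᵢ(T_out − Tᵢ) = 0
Σ ṁᵢCp,ᵢTᵢ = 16.5×2.26×-21.4 + 9.95×2.26×-57.0 + 4.50×2.26×-20.2 = -2285.2
Σ ṁᵢCp,ᵢ = 16.5×2.26 + 9.95×2.26 + 4.50×2.26 = 69.947
T_out = -2285.2 / 69.947 = -32.67 °C

T_out = -32.7 °C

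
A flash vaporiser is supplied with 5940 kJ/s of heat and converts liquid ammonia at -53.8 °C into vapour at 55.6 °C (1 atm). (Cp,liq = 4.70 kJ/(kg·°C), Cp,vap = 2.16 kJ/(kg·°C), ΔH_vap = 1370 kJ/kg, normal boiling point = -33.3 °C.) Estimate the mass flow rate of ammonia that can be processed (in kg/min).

ṁ = 215 kg/min

Δh = 4.70×(-33.3−-53.8) + 1370 + 2.16×(55.6−-33.3) = 1658.4 kJ/kg
Q = 5940 kJ/s = 5940 kJ/s = 356400 kJ/min
ṁ = Q/Δh = 356400 / 1658.4 = 214.91 kg/min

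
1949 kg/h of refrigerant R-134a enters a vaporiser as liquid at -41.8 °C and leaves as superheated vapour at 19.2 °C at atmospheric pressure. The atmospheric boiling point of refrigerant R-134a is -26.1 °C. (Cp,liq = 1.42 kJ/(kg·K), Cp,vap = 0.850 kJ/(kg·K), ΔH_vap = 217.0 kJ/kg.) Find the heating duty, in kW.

Q = 150 kW

liquid -41.8→-26.1 °C: 22.294 kJ/kg
vaporisation at -26.1 °C: 217 kJ/kg
vapour -26.1→19.2 °C: 38.505 kJ/kg
Δh = 22.294 + 217 + 38.505 = 277.8 kJ/kg
Q = ṁ·Δh = 1949 kg/h × 277.8 kJ/kg = 541430 kJ/h
|Q| = 150.4 kW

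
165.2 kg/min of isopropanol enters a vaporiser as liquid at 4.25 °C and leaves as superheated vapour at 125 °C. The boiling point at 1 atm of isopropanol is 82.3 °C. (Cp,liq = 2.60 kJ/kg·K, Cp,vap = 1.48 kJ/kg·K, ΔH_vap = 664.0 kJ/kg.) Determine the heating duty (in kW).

Q = 2560 kW

liquid 4.25→82.3 °C: 202.93 kJ/kg
vaporisation at 82.3 °C: 664 kJ/kg
vapour 82.3→125 °C: 63.196 kJ/kg
Δh = 202.93 + 664 + 63.196 = 930.13 kJ/kg
Q = ṁ·Δh = 165.2 kg/min × 930.13 kJ/kg = 153660 kJ/min
|Q| = 2560.9 kW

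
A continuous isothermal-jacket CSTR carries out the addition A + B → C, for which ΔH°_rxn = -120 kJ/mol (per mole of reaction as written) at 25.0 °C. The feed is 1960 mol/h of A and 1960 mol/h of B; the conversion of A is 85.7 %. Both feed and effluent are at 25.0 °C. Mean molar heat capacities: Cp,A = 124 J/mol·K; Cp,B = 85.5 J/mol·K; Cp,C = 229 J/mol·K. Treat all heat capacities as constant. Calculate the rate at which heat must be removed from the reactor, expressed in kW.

Extent of reaction ξ = 0.857 × 1960 = 1679.7 mol/h
Reaction term: ξ·ΔH°_rxn = 1679.7 × -120 = -201570 kJ/h
Q = ΔH = -201570 kJ/h = -55.991 kW
Heat removed = 55.991 kW

Q_out = 56.0 kW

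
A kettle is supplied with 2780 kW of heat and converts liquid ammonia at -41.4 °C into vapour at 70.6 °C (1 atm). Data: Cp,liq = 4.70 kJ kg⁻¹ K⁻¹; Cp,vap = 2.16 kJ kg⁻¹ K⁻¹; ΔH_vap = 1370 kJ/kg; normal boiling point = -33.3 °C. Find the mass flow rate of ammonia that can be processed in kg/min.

Δh = 4.70×(-33.3−-41.4) + 1370 + 2.16×(70.6−-33.3) = 1632.5 kJ/kg
Q = 2780 kW = 2780 kJ/s = 166800 kJ/min
ṁ = Q/Δh = 166800 / 1632.5 = 102.17 kg/min

ṁ = 102 kg/min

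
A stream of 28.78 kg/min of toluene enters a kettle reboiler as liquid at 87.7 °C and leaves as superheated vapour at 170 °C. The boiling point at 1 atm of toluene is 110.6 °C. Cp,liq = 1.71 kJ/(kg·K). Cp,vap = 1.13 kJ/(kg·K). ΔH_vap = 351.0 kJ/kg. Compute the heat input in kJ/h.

liquid 87.7→110.6 °C: 39.159 kJ/kg
vaporisation at 110.6 °C: 351 kJ/kg
vapour 110.6→170 °C: 67.122 kJ/kg
Δh = 39.159 + 351 + 67.122 = 457.28 kJ/kg
Q = ṁ·Δh = 28.78 kg/min × 457.28 kJ/kg = 13161 kJ/min
|Q| = 219.34 kW = 789630 kJ/h

Q = 790000 kJ/h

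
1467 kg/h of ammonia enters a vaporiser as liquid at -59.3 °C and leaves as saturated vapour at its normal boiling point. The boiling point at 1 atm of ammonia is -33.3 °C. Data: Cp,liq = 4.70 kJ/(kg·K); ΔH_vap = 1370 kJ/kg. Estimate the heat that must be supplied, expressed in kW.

Q = 608 kW

liquid -59.3→-33.3 °C: 122.2 kJ/kg
vaporisation at -33.3 °C: 1370 kJ/kg
Δh = 122.2 + 1370 = 1492.2 kJ/kg
Q = ṁ·Δh = 1467 kg/h × 1492.2 kJ/kg = 2.1891e+06 kJ/h
|Q| = 608.07 kW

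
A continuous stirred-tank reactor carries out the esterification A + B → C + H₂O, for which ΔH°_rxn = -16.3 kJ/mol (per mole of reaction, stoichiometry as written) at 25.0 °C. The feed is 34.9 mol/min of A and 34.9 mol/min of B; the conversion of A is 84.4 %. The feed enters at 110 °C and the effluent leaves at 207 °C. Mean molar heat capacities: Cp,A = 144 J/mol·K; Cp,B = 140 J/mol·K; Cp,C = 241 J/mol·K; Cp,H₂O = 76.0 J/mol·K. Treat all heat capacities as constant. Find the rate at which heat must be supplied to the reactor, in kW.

Q_in = 11.0 kW

Extent of reaction ξ = 0.844 × 34.9 = 29.456 mol/min
Reaction term: ξ·ΔH°_rxn = 29.456 × -16.3 = -480.13 kJ/min
Sensible, feed 110→25 °C: -842.49 kJ/min
Outlet flows (mol/min): A 5.4444, B 5.4444, C 29.456, H₂O 29.456
Sensible, products 25→207 °C: 1980.8 kJ/min
Q = ΔH = 658.21 kJ/min = 10.97 kW
Heat supplied = 10.97 kW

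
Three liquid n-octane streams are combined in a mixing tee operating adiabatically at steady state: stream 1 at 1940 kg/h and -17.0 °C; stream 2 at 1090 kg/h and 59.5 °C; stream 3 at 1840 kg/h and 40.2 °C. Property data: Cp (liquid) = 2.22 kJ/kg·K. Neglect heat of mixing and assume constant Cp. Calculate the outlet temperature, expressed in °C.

Energy balance with Q = 0: Σ ṁᵢCp,ᵢ(T_out − Tᵢ) = 0
T_out = Σ ṁᵢCp,ᵢTᵢ / Σ ṁᵢCp,ᵢ
      = 234970 / 10811 = 21.734 °C

T_out = 21.7 °C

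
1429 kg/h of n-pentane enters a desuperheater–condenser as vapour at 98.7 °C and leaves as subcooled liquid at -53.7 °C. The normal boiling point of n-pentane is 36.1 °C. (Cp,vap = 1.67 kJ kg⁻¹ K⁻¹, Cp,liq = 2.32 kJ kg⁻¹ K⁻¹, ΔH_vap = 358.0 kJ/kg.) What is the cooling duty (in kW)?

vapour 98.7→36.1 °C: -104.54 kJ/kg
condensation at 36.1 °C: -358 kJ/kg
liquid 36.1→-53.7 °C: -208.34 kJ/kg
Δh = -104.54 + -358 + -208.34 = -670.88 kJ/kg
Q = ṁ·Δh = 1429 kg/h × -670.88 kJ/kg = -958680 kJ/h
|Q| = 266.3 kW

Q_c = 266 kW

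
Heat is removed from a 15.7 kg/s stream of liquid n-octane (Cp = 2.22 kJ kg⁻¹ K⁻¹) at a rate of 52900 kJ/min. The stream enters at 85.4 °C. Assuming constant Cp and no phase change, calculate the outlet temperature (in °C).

Q = 52900 kJ/min = 881.67 kJ/s
ΔT = Q/(ṁ·Cp) = 881.67/(15.7×2.22) = 25.296 K
T_out = 85.4 − 25.296 = 60.104 °C

T_out = 60.1 °C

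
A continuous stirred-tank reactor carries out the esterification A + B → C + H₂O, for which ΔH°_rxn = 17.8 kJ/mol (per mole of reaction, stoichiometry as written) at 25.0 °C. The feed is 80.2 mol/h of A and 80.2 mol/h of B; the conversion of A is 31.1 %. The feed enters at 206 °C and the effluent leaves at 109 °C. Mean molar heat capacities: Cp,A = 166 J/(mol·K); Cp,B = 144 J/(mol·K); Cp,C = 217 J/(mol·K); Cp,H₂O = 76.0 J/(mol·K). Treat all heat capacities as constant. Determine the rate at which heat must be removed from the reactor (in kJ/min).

Q_out = 33.4 kJ/min

Extent of reaction ξ = 0.311 × 80.2 = 24.942 mol/h
Reaction term: ξ·ΔH°_rxn = 24.942 × 17.8 = 443.97 kJ/h
Sensible, feed 206→25 °C: -4500 kJ/h
Outlet flows (mol/h): A 55.258, B 55.258, C 24.942, H₂O 24.942
Sensible, products 25→109 °C: 2052.8 kJ/h
Q = ΔH = -2003.3 kJ/h = -0.55646 kW
Heat removed = 33.388 kJ/min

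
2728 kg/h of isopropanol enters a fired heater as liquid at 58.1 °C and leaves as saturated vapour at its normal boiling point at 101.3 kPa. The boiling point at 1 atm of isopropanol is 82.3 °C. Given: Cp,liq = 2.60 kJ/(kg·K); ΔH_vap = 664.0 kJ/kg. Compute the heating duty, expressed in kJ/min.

liquid 58.1→82.3 °C: 62.92 kJ/kg
vaporisation at 82.3 °C: 664 kJ/kg
Δh = 62.92 + 664 = 726.92 kJ/kg
Q = ṁ·Δh = 2728 kg/h × 726.92 kJ/kg = 1.983e+06 kJ/h
|Q| = 550.84 kW = 33051 kJ/min

Q = 33100 kJ/min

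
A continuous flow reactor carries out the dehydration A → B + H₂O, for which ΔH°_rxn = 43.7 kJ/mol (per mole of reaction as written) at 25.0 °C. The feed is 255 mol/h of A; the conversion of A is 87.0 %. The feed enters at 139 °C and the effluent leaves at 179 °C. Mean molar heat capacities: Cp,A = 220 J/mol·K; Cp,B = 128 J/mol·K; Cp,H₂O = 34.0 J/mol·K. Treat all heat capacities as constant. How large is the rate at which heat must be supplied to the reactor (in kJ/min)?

Extent of reaction ξ = 0.870 × 255 = 221.85 mol/h
Reaction term: ξ·ΔH°_rxn = 221.85 × 43.7 = 9694.8 kJ/h
Sensible, feed 139→25 °C: -6395.4 kJ/h
Outlet flows (mol/h): A 33.15, B 221.85, H₂O 221.85
Sensible, products 25→179 °C: 6657.8 kJ/h
Q = ΔH = 9957.3 kJ/h = 2.7659 kW
Heat supplied = 165.95 kJ/min

Q_in = 166 kJ/min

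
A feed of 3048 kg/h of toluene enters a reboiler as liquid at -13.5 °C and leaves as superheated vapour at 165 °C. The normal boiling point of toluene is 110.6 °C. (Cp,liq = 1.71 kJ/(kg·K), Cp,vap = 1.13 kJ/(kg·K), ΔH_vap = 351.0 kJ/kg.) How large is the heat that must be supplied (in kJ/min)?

Q = 31700 kJ/min

liquid -13.5→110.6 °C: 212.21 kJ/kg
vaporisation at 110.6 °C: 351 kJ/kg
vapour 110.6→165 °C: 61.472 kJ/kg
Δh = 212.21 + 351 + 61.472 = 624.68 kJ/kg
Q = ṁ·Δh = 3048 kg/h × 624.68 kJ/kg = 1.904e+06 kJ/h
|Q| = 528.9 kW = 31734 kJ/min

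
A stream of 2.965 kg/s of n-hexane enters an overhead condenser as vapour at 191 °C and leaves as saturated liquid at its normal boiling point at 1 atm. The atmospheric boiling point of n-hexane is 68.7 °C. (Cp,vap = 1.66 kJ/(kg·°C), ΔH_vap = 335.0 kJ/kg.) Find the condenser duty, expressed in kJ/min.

vapour 191→68.7 °C: -203.02 kJ/kg
condensation at 68.7 °C: -335 kJ/kg
Δh = -203.02 + -335 = -538.02 kJ/kg
Q = ṁ·Δh = 2.965 kg/s × -538.02 kJ/kg = -1595.2 kJ/s
|Q| = 1595.2 kW = 95713 kJ/min

Q_c = 95700 kJ/min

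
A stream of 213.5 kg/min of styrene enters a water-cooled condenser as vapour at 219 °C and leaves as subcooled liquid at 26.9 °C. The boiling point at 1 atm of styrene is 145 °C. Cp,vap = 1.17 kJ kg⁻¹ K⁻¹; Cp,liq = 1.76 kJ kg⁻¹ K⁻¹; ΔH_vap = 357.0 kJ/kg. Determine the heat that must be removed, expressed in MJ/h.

Q_c = 8340 MJ/h

vapour 219→145 °C: -86.58 kJ/kg
condensation at 145 °C: -357 kJ/kg
liquid 145→26.9 °C: -207.86 kJ/kg
Δh = -86.58 + -357 + -207.86 = -651.44 kJ/kg
Q = ṁ·Δh = 213.5 kg/min × -651.44 kJ/kg = -139080 kJ/min
|Q| = 2318 kW = 8344.9 MJ/h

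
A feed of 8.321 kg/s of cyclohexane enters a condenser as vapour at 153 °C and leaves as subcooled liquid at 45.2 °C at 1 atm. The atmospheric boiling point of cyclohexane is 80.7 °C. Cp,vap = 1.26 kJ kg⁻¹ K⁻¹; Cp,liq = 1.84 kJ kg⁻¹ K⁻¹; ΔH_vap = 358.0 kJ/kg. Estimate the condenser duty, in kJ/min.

vapour 153→80.7 °C: -91.098 kJ/kg
condensation at 80.7 °C: -358 kJ/kg
liquid 80.7→45.2 °C: -65.32 kJ/kg
Δh = -91.098 + -358 + -65.32 = -514.42 kJ/kg
Q = ṁ·Δh = 8.321 kg/s × -514.42 kJ/kg = -4280.5 kJ/s
|Q| = 4280.5 kW = 256830 kJ/min

Q_c = 257000 kJ/min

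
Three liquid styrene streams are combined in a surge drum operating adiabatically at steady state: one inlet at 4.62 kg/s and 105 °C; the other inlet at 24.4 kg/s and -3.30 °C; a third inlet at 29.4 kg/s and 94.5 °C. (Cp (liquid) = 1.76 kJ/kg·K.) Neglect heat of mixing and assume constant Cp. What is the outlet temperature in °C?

Adiabatic, steady state ⇒ Σ ṁᵢCp,ᵢ(T_out − Tᵢ) = 0
T_out = Σ ṁᵢCp,ᵢTᵢ / Σ ṁᵢCp,ᵢ
      = 5601.9 / 102.82 = 54.483 °C

T_out = 54.5 °C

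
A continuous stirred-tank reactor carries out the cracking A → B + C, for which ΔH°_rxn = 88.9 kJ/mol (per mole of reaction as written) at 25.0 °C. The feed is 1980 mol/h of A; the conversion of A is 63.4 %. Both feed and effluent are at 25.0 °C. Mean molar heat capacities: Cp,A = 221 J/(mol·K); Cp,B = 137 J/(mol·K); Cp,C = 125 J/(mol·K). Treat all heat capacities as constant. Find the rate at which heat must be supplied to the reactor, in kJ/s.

Q_in = 31.0 kJ/s

Extent of reaction ξ = 0.634 × 1980 = 1255.3 mol/h
Reaction term: ξ·ΔH°_rxn = 1255.3 × 88.9 = 111600 kJ/h
Q = ΔH = 111600 kJ/h = 30.999 kW
Heat supplied = 30.999 kJ/s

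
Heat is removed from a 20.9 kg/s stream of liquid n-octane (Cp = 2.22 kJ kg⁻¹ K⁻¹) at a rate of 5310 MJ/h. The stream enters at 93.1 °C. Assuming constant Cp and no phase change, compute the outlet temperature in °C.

T_out = 61.3 °C

Q = 5310 MJ/h = 1475 kJ/s
ΔT = Q/(ṁ·Cp) = 1475/(20.9×2.22) = 31.79 K
T_out = 93.1 − 31.79 = 61.31 °C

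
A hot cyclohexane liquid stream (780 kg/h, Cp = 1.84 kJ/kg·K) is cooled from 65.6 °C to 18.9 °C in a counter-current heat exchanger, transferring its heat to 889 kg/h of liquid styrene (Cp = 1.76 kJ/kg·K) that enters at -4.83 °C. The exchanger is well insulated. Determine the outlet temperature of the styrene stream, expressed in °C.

T_c,out = 38.0 °C

Heat released by hot stream: Q = 780 × 1.84 × (65.6 − 18.9) = 67024 kJ/h
Energy balance on cold side (adiabatic exchanger): Q = ṁ_c·Cp_c·(T_c,out − T_c,in)
T_c,out = -4.83 + 67024/(889 × 1.76) = 38.007 °C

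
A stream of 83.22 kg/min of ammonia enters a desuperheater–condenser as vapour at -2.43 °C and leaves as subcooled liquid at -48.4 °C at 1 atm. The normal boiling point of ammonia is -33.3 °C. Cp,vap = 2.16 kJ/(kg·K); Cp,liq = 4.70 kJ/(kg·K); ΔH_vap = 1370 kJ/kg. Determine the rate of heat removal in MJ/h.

Q_c = 7530 MJ/h

vapour -2.43→-33.3 °C: -66.679 kJ/kg
condensation at -33.3 °C: -1370 kJ/kg
liquid -33.3→-48.4 °C: -70.97 kJ/kg
Δh = -66.679 + -1370 + -70.97 = -1507.6 kJ/kg
Q = ṁ·Δh = 83.22 kg/min × -1507.6 kJ/kg = -125470 kJ/min
|Q| = 2091.1 kW = 7528 MJ/h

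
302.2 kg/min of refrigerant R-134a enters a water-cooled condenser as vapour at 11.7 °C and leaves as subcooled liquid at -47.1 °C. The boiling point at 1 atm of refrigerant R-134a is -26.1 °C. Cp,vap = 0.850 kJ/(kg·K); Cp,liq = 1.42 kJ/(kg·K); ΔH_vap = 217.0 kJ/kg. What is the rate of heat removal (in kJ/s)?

vapour 11.7→-26.1 °C: -32.13 kJ/kg
condensation at -26.1 °C: -217 kJ/kg
liquid -26.1→-47.1 °C: -29.82 kJ/kg
Δh = -32.13 + -217 + -29.82 = -278.95 kJ/kg
Q = ṁ·Δh = 302.2 kg/min × -278.95 kJ/kg = -84299 kJ/min
|Q| = 1405 kW

Q_c = 1400 kJ/s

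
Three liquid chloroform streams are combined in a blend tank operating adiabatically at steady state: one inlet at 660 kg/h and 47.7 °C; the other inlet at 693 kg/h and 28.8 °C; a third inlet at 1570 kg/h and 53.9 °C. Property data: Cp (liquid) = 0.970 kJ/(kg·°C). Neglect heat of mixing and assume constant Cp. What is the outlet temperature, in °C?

T_out = 46.5 °C

Energy balance with Q = 0: Σ ṁᵢCp,ᵢ(T_out − Tᵢ) = 0
Σ ṁᵢCp,ᵢTᵢ = 660×0.970×47.7 + 693×0.970×28.8 + 1570×0.970×53.9 = 131980
Σ ṁᵢCp,ᵢ = 660×0.970 + 693×0.970 + 1570×0.970 = 2835.3
T_out = 131980 / 2835.3 = 46.549 °C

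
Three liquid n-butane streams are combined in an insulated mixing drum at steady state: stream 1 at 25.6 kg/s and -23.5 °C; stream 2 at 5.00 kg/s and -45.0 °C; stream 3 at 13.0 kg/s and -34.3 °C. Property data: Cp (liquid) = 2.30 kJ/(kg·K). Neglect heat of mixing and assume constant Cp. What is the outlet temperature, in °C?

T_out = -29.2 °C

Adiabatic, steady state ⇒ Σ ṁᵢCp,ᵢ(T_out − Tᵢ) = 0
Σ ṁᵢCp,ᵢTᵢ = 25.6×2.30×-23.5 + 5.00×2.30×-45.0 + 13.0×2.30×-34.3 = -2926.8
Σ ṁᵢCp,ᵢ = 25.6×2.30 + 5.00×2.30 + 13.0×2.30 = 100.28
T_out = -2926.8 / 100.28 = -29.186 °C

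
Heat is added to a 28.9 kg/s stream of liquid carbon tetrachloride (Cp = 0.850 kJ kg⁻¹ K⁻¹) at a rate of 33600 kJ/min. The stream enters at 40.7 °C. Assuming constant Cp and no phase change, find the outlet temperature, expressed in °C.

T_out = 63.5 °C

Q = 33600 kJ/min = 560 kJ/s
ΔT = Q/(ṁ·Cp) = 560/(28.9×0.850) = 22.797 K
T_out = 40.7 + 22.797 = 63.497 °C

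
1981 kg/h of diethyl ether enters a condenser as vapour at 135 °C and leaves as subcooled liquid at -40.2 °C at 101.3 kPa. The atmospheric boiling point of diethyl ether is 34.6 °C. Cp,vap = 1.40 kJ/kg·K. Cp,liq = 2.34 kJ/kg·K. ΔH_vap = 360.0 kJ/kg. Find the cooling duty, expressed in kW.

vapour 135→34.6 °C: -140.56 kJ/kg
condensation at 34.6 °C: -360 kJ/kg
liquid 34.6→-40.2 °C: -175.03 kJ/kg
Δh = -140.56 + -360 + -175.03 = -675.59 kJ/kg
Q = ṁ·Δh = 1981 kg/h × -675.59 kJ/kg = -1.3383e+06 kJ/h
|Q| = 371.76 kW

Q_c = 372 kW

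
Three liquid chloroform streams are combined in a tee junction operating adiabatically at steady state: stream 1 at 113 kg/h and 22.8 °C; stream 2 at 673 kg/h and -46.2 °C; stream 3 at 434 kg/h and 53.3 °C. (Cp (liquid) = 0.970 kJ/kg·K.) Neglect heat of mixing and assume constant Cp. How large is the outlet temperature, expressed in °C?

T_out = -4.41 °C

Energy balance with Q = 0: Σ ṁᵢCp,ᵢ(T_out − Tᵢ) = 0
T_out = Σ ṁᵢCp,ᵢTᵢ / Σ ṁᵢCp,ᵢ
      = -5222.5 / 1183.4 = -4.4131 °C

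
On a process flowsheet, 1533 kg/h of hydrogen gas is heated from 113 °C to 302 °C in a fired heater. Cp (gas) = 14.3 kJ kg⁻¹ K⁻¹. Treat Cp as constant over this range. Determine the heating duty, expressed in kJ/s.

Q = ṁ·Cp·ΔT = 1533 × 14.3 × (302 − 113) = 4.1432e+06 kJ/h
Converting: 4.1432e+06 / 3600 s = 1150.9 kW

Q = 1150 kJ/s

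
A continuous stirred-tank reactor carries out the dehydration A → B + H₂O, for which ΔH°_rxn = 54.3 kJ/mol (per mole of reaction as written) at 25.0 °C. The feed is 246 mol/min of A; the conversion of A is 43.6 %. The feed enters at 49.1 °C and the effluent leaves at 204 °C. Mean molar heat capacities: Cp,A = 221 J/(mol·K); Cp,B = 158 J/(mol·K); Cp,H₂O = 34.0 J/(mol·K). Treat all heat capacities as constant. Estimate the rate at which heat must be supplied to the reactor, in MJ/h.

Q_in = 821 MJ/h

Extent of reaction ξ = 0.436 × 246 = 107.26 mol/min
Reaction term: ξ·ΔH°_rxn = 107.26 × 54.3 = 5824 kJ/min
Sensible, feed 49.1→25 °C: -1310.2 kJ/min
Outlet flows (mol/min): A 138.74, B 107.26, H₂O 107.26
Sensible, products 25→204 °C: 9174.7 kJ/min
Q = ΔH = 13689 kJ/min = 228.14 kW
Heat supplied = 821.31 MJ/h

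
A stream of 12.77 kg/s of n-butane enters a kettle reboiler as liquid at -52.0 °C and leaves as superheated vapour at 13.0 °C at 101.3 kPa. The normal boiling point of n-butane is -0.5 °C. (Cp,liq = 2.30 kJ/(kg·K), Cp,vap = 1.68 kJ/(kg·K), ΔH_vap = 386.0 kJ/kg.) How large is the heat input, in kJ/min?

liquid -52.0→-0.5 °C: 118.45 kJ/kg
vaporisation at -0.5 °C: 386 kJ/kg
vapour -0.5→13.0 °C: 22.68 kJ/kg
Δh = 118.45 + 386 + 22.68 = 527.13 kJ/kg
Q = ṁ·Δh = 12.77 kg/s × 527.13 kJ/kg = 6731.5 kJ/s
|Q| = 6731.5 kW = 403890 kJ/min

Q = 404000 kJ/min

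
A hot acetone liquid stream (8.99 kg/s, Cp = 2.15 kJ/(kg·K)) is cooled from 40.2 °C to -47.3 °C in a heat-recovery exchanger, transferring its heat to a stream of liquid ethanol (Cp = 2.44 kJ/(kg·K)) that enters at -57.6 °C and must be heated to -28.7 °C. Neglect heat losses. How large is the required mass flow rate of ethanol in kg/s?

Heat released by hot stream: Q = 8.99 × 2.15 × (40.2 − -47.3) = 1691.2 kJ/s
Energy balance on cold side (adiabatic exchanger): Q = ṁ_c·Cp_c·(T_c,out − T_c,in)
ṁ_c = 1691.2 / [2.44 × (-28.7 − -57.6)] = 23.984 kg/s

ṁ_c = 24.0 kg/s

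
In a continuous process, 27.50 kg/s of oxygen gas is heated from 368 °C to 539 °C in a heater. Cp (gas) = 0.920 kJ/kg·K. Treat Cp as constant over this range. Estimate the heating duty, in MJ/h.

Q = ṁ·Cp·ΔT = 27.50 × 0.920 × (539 − 368) = 4326.3 kJ/s
Heating duty = 15575 MJ/h

Q = 15600 MJ/h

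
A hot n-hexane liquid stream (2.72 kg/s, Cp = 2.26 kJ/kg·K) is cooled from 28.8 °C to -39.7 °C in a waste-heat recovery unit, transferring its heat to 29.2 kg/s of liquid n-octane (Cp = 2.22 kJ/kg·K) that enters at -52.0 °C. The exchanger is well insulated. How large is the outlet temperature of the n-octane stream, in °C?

Heat released by hot stream: Q = 2.72 × 2.26 × (28.8 − -39.7) = 421.08 kJ/s
Energy balance on cold side (adiabatic exchanger): Q = ṁ_c·Cp_c·(T_c,out − T_c,in)
T_c,out = -52.0 + 421.08/(29.2 × 2.22) = -45.504 °C

T_c,out = -45.5 °C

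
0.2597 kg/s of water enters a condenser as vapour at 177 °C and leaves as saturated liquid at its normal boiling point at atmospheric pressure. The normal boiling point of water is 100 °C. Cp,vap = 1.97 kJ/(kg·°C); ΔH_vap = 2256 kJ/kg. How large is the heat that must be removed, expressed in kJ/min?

Q_c = 37500 kJ/min

vapour 177→100 °C: -151.69 kJ/kg
condensation at 100 °C: -2256 kJ/kg
Δh = -151.69 + -2256 = -2407.7 kJ/kg
Q = ṁ·Δh = 0.2597 kg/s × -2407.7 kJ/kg = -625.28 kJ/s
|Q| = 625.28 kW = 37517 kJ/min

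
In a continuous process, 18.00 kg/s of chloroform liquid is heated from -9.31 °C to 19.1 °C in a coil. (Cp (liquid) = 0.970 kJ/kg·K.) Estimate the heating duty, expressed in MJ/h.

Q = ṁ·Cp·ΔT = 18.00 × 0.970 × (19.1 − -9.31) = 496.04 kJ/s
Heating duty = 1785.7 MJ/h

Q = 1790 MJ/h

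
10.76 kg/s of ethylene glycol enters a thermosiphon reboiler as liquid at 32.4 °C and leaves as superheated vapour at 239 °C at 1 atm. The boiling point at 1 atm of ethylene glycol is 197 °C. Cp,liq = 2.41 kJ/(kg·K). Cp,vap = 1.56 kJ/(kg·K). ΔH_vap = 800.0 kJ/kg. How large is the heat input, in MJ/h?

liquid 32.4→197 °C: 396.69 kJ/kg
vaporisation at 197 °C: 800 kJ/kg
vapour 197→239 °C: 65.52 kJ/kg
Δh = 396.69 + 800 + 65.52 = 1262.2 kJ/kg
Q = ṁ·Δh = 10.76 kg/s × 1262.2 kJ/kg = 13581 kJ/s
|Q| = 13581 kW = 48893 MJ/h

Q = 48900 MJ/h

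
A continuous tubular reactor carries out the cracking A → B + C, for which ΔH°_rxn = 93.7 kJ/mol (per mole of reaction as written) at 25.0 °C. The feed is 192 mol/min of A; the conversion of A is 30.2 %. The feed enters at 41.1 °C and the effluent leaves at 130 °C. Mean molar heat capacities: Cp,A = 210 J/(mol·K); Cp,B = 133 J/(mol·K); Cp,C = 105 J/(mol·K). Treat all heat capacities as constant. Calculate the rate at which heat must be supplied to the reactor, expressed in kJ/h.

Extent of reaction ξ = 0.302 × 192 = 57.984 mol/min
Reaction term: ξ·ΔH°_rxn = 57.984 × 93.7 = 5433.1 kJ/min
Sensible, feed 41.1→25 °C: -649.15 kJ/min
Outlet flows (mol/min): A 134.02, B 57.984, C 57.984
Sensible, products 25→130 °C: 4404.1 kJ/min
Q = ΔH = 9188 kJ/min = 153.13 kW
Heat supplied = 551280 kJ/h

Q_in = 551000 kJ/h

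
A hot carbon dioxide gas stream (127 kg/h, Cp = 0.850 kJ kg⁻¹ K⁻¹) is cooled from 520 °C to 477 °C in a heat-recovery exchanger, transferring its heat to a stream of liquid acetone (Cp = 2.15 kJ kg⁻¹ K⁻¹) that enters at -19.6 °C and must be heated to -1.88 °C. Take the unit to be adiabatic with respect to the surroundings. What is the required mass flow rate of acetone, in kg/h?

Heat released by hot stream: Q = 127 × 0.850 × (520 − 477) = 4641.9 kJ/h
Energy balance on cold side (adiabatic exchanger): Q = ṁ_c·Cp_c·(T_c,out − T_c,in)
ṁ_c = 4641.9 / [2.15 × (-1.88 − -19.6)] = 121.84 kg/h

ṁ_c = 122 kg/h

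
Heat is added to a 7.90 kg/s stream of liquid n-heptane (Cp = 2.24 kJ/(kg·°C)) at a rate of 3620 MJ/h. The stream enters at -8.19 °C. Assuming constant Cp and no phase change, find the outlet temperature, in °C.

T_out = 48.6 °C

Q = 3620 MJ/h = 1005.6 kJ/s
ΔT = Q/(ṁ·Cp) = 1005.6/(7.90×2.24) = 56.824 K
T_out = -8.19 + 56.824 = 48.634 °C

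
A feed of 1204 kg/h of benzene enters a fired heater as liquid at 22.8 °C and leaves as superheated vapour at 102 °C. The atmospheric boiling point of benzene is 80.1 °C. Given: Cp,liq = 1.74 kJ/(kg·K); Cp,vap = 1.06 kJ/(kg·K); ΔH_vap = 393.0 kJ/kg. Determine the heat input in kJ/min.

liquid 22.8→80.1 °C: 99.702 kJ/kg
vaporisation at 80.1 °C: 393 kJ/kg
vapour 80.1→102 °C: 23.214 kJ/kg
Δh = 99.702 + 393 + 23.214 = 515.92 kJ/kg
Q = ṁ·Δh = 1204 kg/h × 515.92 kJ/kg = 621160 kJ/h
|Q| = 172.55 kW = 10353 kJ/min

Q = 10400 kJ/min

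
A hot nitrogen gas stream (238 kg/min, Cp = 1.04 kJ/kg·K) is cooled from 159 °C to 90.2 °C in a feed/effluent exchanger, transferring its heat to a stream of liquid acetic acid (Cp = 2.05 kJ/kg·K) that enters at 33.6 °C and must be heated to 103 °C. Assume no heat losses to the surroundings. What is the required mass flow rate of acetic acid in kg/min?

ṁ_c = 120 kg/min

Heat released by hot stream: Q = 238 × 1.04 × (159 − 90.2) = 17029 kJ/min
Energy balance on cold side (adiabatic exchanger): Q = ṁ_c·Cp_c·(T_c,out − T_c,in)
ṁ_c = 17029 / [2.05 × (103 − 33.6)] = 119.7 kg/min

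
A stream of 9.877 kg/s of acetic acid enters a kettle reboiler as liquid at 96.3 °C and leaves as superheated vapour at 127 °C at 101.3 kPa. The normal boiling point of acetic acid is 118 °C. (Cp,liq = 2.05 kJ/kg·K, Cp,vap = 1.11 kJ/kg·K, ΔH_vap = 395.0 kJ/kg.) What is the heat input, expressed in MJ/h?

Q = 16000 MJ/h

liquid 96.3→118 °C: 44.485 kJ/kg
vaporisation at 118 °C: 395 kJ/kg
vapour 118→127 °C: 9.99 kJ/kg
Δh = 44.485 + 395 + 9.99 = 449.48 kJ/kg
Q = ṁ·Δh = 9.877 kg/s × 449.48 kJ/kg = 4439.5 kJ/s
|Q| = 4439.5 kW = 15982 MJ/h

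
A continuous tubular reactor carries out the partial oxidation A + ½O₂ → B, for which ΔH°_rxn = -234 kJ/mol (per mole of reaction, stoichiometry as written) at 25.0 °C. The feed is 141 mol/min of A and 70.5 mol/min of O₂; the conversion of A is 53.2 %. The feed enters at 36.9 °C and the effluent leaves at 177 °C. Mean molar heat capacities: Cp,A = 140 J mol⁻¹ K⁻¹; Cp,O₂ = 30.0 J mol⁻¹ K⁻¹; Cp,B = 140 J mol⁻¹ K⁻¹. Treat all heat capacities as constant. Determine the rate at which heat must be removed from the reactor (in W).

Q_out = 244000 W

Extent of reaction ξ = 0.532 × 141 = 75.012 mol/min
Reaction term: ξ·ΔH°_rxn = 75.012 × -234 = -17553 kJ/min
Sensible, feed 36.9→25 °C: -260.07 kJ/min
Outlet flows (mol/min): A 65.988, O₂ 32.994, B 75.012
Sensible, products 25→177 °C: 3150.9 kJ/min
Q = ΔH = -14662 kJ/min = -244.37 kW
Heat removed = 244370 W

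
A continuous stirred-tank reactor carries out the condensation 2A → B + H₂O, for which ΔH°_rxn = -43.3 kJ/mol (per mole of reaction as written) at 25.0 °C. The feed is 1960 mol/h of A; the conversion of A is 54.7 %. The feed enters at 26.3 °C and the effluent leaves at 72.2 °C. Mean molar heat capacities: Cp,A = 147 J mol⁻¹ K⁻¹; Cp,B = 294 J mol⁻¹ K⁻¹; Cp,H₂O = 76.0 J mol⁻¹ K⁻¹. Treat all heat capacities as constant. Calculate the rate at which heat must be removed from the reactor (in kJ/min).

Q_out = 134 kJ/min

Extent of reaction ξ = 0.547 × 1960 / 2 = 536.06 mol/h
Reaction term: ξ·ΔH°_rxn = 536.06 × -43.3 = -23211 kJ/h
Sensible, feed 26.3→25 °C: -374.56 kJ/h
Outlet flows (mol/h): A 887.88, B 536.06, H₂O 536.06
Sensible, products 25→72.2 °C: 15522 kJ/h
Q = ΔH = -8063.7 kJ/h = -2.2399 kW
Heat removed = 134.4 kJ/min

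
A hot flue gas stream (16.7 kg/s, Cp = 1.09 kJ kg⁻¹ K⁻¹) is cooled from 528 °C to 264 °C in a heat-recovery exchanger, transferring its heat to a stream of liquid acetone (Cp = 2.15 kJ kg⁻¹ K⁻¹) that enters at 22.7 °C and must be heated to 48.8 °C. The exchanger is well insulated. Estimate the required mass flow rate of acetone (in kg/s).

ṁ_c = 85.6 kg/s

Heat released by hot stream: Q = 16.7 × 1.09 × (528 − 264) = 4805.6 kJ/s
Energy balance on cold side (adiabatic exchanger): Q = ṁ_c·Cp_c·(T_c,out − T_c,in)
ṁ_c = 4805.6 / [2.15 × (48.8 − 22.7)] = 85.638 kg/s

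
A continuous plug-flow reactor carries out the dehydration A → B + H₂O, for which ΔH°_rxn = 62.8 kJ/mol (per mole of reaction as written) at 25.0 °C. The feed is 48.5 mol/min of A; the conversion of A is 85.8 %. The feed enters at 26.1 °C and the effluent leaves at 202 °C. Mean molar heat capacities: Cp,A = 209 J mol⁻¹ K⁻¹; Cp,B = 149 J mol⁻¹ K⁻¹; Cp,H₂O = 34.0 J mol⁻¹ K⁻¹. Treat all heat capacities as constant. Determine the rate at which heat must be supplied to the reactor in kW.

Q_in = 70.1 kW

Extent of reaction ξ = 0.858 × 48.5 = 41.613 mol/min
Reaction term: ξ·ΔH°_rxn = 41.613 × 62.8 = 2613.3 kJ/min
Sensible, feed 26.1→25 °C: -11.15 kJ/min
Outlet flows (mol/min): A 6.887, B 41.613, H₂O 41.613
Sensible, products 25→202 °C: 1602.7 kJ/min
Q = ΔH = 4204.8 kJ/min = 70.08 kW
Heat supplied = 70.08 kW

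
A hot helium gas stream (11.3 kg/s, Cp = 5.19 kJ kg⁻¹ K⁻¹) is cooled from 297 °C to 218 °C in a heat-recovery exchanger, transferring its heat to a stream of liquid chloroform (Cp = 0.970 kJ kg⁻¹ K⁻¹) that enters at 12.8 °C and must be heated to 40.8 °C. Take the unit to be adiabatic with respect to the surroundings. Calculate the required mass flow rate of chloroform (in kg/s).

Heat released by hot stream: Q = 11.3 × 5.19 × (297 − 218) = 4633.1 kJ/s
Energy balance on cold side (adiabatic exchanger): Q = ṁ_c·Cp_c·(T_c,out − T_c,in)
ṁ_c = 4633.1 / [0.970 × (40.8 − 12.8)] = 170.59 kg/s

ṁ_c = 171 kg/s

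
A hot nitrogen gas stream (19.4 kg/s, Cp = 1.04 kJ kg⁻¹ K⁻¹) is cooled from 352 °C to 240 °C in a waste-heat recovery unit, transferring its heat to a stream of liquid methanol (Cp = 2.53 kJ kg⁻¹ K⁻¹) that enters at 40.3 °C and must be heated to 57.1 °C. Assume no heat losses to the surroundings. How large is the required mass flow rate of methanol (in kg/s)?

ṁ_c = 53.2 kg/s

Heat released by hot stream: Q = 19.4 × 1.04 × (352 − 240) = 2259.7 kJ/s
Energy balance on cold side (adiabatic exchanger): Q = ṁ_c·Cp_c·(T_c,out − T_c,in)
ṁ_c = 2259.7 / [2.53 × (57.1 − 40.3)] = 53.165 kg/s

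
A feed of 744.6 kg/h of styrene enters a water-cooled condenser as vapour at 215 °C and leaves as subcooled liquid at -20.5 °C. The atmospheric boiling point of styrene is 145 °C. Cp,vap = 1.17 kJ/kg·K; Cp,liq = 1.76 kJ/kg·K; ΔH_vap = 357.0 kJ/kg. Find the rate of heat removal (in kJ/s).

Q_c = 151 kJ/s

vapour 215→145 °C: -81.9 kJ/kg
condensation at 145 °C: -357 kJ/kg
liquid 145→-20.5 °C: -291.28 kJ/kg
Δh = -81.9 + -357 + -291.28 = -730.18 kJ/kg
Q = ṁ·Δh = 744.6 kg/h × -730.18 kJ/kg = -543690 kJ/h
|Q| = 151.03 kW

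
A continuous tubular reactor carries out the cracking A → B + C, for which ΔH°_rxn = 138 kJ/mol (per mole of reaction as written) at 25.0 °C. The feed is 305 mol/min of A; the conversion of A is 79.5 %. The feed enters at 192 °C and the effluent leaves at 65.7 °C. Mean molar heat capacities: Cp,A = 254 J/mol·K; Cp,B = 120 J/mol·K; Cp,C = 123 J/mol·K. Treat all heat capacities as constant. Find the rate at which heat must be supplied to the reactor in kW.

Q_in = 393 kW

Extent of reaction ξ = 0.795 × 305 = 242.48 mol/min
Reaction term: ξ·ΔH°_rxn = 242.48 × 138 = 33462 kJ/min
Sensible, feed 192→25 °C: -12937 kJ/min
Outlet flows (mol/min): A 62.525, B 242.48, C 242.48
Sensible, products 25→65.7 °C: 3044.5 kJ/min
Q = ΔH = 23569 kJ/min = 392.81 kW
Heat supplied = 392.81 kW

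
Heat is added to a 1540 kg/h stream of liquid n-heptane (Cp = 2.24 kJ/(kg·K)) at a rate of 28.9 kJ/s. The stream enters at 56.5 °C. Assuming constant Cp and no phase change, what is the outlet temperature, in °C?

T_out = 86.7 °C

Q = 28.9 kJ/s = 104040 kJ/h
ΔT = Q/(ṁ·Cp) = 104040/(1540×2.24) = 30.16 K
T_out = 56.5 + 30.16 = 86.66 °C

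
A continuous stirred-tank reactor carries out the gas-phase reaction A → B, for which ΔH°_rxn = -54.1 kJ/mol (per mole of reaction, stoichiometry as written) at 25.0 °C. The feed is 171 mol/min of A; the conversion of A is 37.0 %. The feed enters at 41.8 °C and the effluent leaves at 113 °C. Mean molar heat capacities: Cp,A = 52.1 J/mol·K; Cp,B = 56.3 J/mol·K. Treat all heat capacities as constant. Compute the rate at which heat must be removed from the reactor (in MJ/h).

Q_out = 166 MJ/h

Extent of reaction ξ = 0.370 × 171 = 63.27 mol/min
Reaction term: ξ·ΔH°_rxn = 63.27 × -54.1 = -3422.9 kJ/min
Sensible, feed 41.8→25 °C: -149.67 kJ/min
Outlet flows (mol/min): A 107.73, B 63.27
Sensible, products 25→113 °C: 807.39 kJ/min
Q = ΔH = -2765.2 kJ/min = -46.087 kW
Heat removed = 165.91 MJ/h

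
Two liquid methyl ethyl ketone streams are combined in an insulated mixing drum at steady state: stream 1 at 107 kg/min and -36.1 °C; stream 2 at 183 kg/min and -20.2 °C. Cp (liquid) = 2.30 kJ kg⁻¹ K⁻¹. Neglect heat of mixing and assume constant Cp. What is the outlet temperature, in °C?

Adiabatic, steady state ⇒ Σ ṁᵢCp,ᵢ(T_out − Tᵢ) = 0
T_out = Σ ṁᵢCp,ᵢTᵢ / Σ ṁᵢCp,ᵢ
      = -17386 / 667 = -26.067 °C

T_out = -26.1 °C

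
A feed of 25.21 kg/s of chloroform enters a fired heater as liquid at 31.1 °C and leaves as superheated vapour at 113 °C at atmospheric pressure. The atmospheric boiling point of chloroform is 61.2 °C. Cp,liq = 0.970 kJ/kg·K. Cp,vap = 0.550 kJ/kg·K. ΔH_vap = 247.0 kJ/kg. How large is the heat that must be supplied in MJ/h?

liquid 31.1→61.2 °C: 29.197 kJ/kg
vaporisation at 61.2 °C: 247 kJ/kg
vapour 61.2→113 °C: 28.49 kJ/kg
Δh = 29.197 + 247 + 28.49 = 304.69 kJ/kg
Q = ṁ·Δh = 25.21 kg/s × 304.69 kJ/kg = 7681.2 kJ/s
|Q| = 7681.2 kW = 27652 MJ/h

Q = 27700 MJ/h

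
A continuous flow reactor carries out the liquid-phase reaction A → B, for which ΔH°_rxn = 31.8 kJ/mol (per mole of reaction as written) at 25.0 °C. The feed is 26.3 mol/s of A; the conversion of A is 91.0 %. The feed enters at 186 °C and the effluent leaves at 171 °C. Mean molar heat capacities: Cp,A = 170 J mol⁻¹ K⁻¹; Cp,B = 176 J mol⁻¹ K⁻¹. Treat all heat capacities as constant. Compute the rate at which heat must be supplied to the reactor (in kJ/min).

Q_in = 42900 kJ/min

Extent of reaction ξ = 0.910 × 26.3 = 23.933 mol/s
Reaction term: ξ·ΔH°_rxn = 23.933 × 31.8 = 761.07 kJ/s
Sensible, feed 186→25 °C: -719.83 kJ/s
Outlet flows (mol/s): A 2.367, B 23.933
Sensible, products 25→171 °C: 673.73 kJ/s
Q = ΔH = 714.97 kJ/s = 714.97 kW
Heat supplied = 42898 kJ/min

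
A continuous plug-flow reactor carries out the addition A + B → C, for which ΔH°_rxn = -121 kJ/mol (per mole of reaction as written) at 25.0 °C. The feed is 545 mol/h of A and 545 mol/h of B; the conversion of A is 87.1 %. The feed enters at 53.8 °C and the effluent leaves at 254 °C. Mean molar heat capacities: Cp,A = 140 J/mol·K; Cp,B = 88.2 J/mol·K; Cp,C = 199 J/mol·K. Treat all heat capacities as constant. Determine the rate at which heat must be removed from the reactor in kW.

Extent of reaction ξ = 0.871 × 545 = 474.69 mol/h
Reaction term: ξ·ΔH°_rxn = 474.69 × -121 = -57438 kJ/h
Sensible, feed 53.8→25 °C: -3581.8 kJ/h
Outlet flows (mol/h): A 70.305, B 70.305, C 474.69
Sensible, products 25→254 °C: 25306 kJ/h
Q = ΔH = -35714 kJ/h = -9.9204 kW
Heat removed = 9.9204 kW

Q_out = 9.92 kW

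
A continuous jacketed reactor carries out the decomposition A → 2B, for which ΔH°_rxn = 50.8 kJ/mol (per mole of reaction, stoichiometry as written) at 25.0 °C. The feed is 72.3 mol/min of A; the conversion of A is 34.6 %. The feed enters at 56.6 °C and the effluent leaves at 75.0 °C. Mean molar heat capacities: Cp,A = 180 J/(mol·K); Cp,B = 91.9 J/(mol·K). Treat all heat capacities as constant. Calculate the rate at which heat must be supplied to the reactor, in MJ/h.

Extent of reaction ξ = 0.346 × 72.3 = 25.016 mol/min
Reaction term: ξ·ΔH°_rxn = 25.016 × 50.8 = 1270.8 kJ/min
Sensible, feed 56.6→25 °C: -411.24 kJ/min
Outlet flows (mol/min): A 47.284, B 50.032
Sensible, products 25→75.0 °C: 655.45 kJ/min
Q = ΔH = 1515 kJ/min = 25.25 kW
Heat supplied = 90.901 MJ/h

Q_in = 90.9 MJ/h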